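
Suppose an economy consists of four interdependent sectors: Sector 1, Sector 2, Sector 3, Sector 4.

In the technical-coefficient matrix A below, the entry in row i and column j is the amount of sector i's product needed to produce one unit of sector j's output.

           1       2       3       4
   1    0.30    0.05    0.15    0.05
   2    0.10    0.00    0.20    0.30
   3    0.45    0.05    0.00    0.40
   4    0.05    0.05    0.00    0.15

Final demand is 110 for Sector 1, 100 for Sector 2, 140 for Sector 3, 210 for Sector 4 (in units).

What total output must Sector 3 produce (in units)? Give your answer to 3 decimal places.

x_3 = 393.980

I − A =
  [   0.70    -0.05    -0.15    -0.05]
  [  -0.10     1.00    -0.20    -0.30]
  [  -0.45    -0.05     1.00    -0.40]
  [  -0.05    -0.05     0.00     0.85]
Compute the cofactors C_ij = (−1)^(i+j)·(3×3 minor ij) of I−A; the adjugate is their transpose:
adj(I−A) = Cᵀ =
  [ 0.822500   0.054375   0.134250   0.130750]
  [ 0.180500   0.532125   0.133500   0.261250]
  [ 0.402750   0.064875   0.576750   0.318000]
  [ 0.059000   0.034500   0.015750   0.615250]
det(I−A) = Σ_j (I−A)_1j·C_1j = (0.70)(0.822500) + (-0.05)(0.180500) + (-0.15)(0.402750) + (-0.05)(0.059000) = 0.5033625
(I − A)⁻¹ = adj(I−A) / det(I−A) ≈
  [   1.6340     0.1080     0.2667     0.2598]
  [   0.3586     1.0571     0.2652     0.5190]
  [   0.8001     0.1289     1.1458     0.6318]
  [   0.1172     0.0685     0.0313     1.2223]
x = (I − A)⁻¹ d = adj(I−A)·d / det(I−A), with det(I−A) = 0.5033625:
  x_1 = (0.822500·110 + 0.054375·100 + 0.134250·140 + 0.130750·210) / 0.5033625 = 142.165 / 0.5033625 ≈ 282.431
  x_2 = (0.180500·110 + 0.532125·100 + 0.133500·140 + 0.261250·210) / 0.5033625 = 146.62 / 0.5033625 ≈ 291.281
  x_3 = (0.402750·110 + 0.064875·100 + 0.576750·140 + 0.318000·210) / 0.5033625 = 198.315 / 0.5033625 ≈ 393.980
  x_4 = (0.059000·110 + 0.034500·100 + 0.015750·140 + 0.615250·210) / 0.5033625 = 141.3475 / 0.5033625 ≈ 280.807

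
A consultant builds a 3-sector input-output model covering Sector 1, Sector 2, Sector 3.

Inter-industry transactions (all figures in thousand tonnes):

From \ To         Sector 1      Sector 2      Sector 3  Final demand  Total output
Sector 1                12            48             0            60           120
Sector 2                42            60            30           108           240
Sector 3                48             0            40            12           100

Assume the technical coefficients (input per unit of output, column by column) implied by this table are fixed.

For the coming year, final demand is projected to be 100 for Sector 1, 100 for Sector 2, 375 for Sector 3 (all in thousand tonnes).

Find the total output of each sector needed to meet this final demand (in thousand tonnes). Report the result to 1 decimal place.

Technical coefficients a_ij = z_ij / X_j:
  a_11 = 12/120 = 0.10, a_21 = 42/120 = 0.35, a_31 = 48/120 = 0.40
  a_12 = 48/240 = 0.20, a_22 = 60/240 = 0.25, a_32 = 0/240 = 0.00
  a_13 = 0/100 = 0.00, a_23 = 30/100 = 0.30, a_33 = 40/100 = 0.40
I − A =
  [   0.90    -0.20     0.00]
  [  -0.35     0.75    -0.30]
  [  -0.40     0.00     0.60]
Cofactors of I−A, C_ij = (−1)^(i+j)·(minor ij) (rows/columns in the sector order above):
  C_11 = (0.75)(0.60) − (-0.30)(0.00) = 0.4500
  C_12 = −[(-0.35)(0.60) − (-0.30)(-0.40)] = 0.3300
  C_13 = (-0.35)(0.00) − (0.75)(-0.40) = 0.3000
  C_21 = −[(-0.20)(0.60) − (0.00)(0.00)] = 0.1200
  C_22 = (0.90)(0.60) − (0.00)(-0.40) = 0.5400
  C_23 = −[(0.90)(0.00) − (-0.20)(-0.40)] = 0.0800
  C_31 = (-0.20)(-0.30) − (0.00)(0.75) = 0.0600
  C_32 = −[(0.90)(-0.30) − (0.00)(-0.35)] = 0.2700
  C_33 = (0.90)(0.75) − (-0.20)(-0.35) = 0.6050
det(I−A) = Σ_j (I−A)_1j·C_1j = (0.90)(0.4500) + (-0.20)(0.3300) + (0.00)(0.3000) = 0.3390
adj(I−A) = Cᵀ =
  [ 0.4500   0.1200   0.0600]
  [ 0.3300   0.5400   0.2700]
  [ 0.3000   0.0800   0.6050]
(I − A)⁻¹ = adj(I−A) / det(I−A) ≈
  [   1.3274     0.3540     0.1770]
  [   0.9735     1.5929     0.7965]
  [   0.8850     0.2360     1.7847]
x = (I − A)⁻¹ d = adj(I−A)·d / det(I−A), with det(I−A) = 0.3390:
  x_1 = (0.4500·100 + 0.1200·100 + 0.0600·375) / 0.3390 = 79.50 / 0.3390 ≈ 234.5
  x_2 = (0.3300·100 + 0.5400·100 + 0.2700·375) / 0.3390 = 188.25 / 0.3390 ≈ 555.3
  x_3 = (0.3000·100 + 0.0800·100 + 0.6050·375) / 0.3390 = 264.875 / 0.3390 ≈ 781.3

x_1 = 234.5, x_2 = 555.3, x_3 = 781.3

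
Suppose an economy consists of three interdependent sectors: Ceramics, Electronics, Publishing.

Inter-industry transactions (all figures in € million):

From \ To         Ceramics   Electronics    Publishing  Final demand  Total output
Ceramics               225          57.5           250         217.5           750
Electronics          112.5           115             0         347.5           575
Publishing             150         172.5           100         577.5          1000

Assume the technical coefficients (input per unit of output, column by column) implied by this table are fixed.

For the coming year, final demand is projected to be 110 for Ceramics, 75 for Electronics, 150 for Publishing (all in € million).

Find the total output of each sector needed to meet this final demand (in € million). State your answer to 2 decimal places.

Technical coefficients a_ij = z_ij / X_j:
  a_CC = 225/750 = 0.30, a_EC = 112.5/750 = 0.15, a_PC = 150/750 = 0.20
  a_CE = 57.5/575 = 0.10, a_EE = 115/575 = 0.20, a_PE = 172.5/575 = 0.30
  a_CP = 250/1000 = 0.25, a_EP = 0/1000 = 0.00, a_PP = 100/1000 = 0.10
I − A =
  [   0.70    -0.10    -0.25]
  [  -0.15     0.80     0.00]
  [  -0.20    -0.30     0.90]
Cofactors of I−A, C_ij = (−1)^(i+j)·(minor ij) (rows/columns in the sector order above):
  C_11 = (0.80)(0.90) − (0.00)(-0.30) = 0.7200
  C_12 = −[(-0.15)(0.90) − (0.00)(-0.20)] = 0.1350
  C_13 = (-0.15)(-0.30) − (0.80)(-0.20) = 0.2050
  C_21 = −[(-0.10)(0.90) − (-0.25)(-0.30)] = 0.1650
  C_22 = (0.70)(0.90) − (-0.25)(-0.20) = 0.5800
  C_23 = −[(0.70)(-0.30) − (-0.10)(-0.20)] = 0.2300
  C_31 = (-0.10)(0.00) − (-0.25)(0.80) = 0.2000
  C_32 = −[(0.70)(0.00) − (-0.25)(-0.15)] = 0.0375
  C_33 = (0.70)(0.80) − (-0.10)(-0.15) = 0.5450
det(I−A) = Σ_j (I−A)_1j·C_1j = (0.70)(0.7200) + (-0.10)(0.1350) + (-0.25)(0.2050) = 0.43925
adj(I−A) = Cᵀ =
  [ 0.7200   0.1650   0.2000]
  [ 0.1350   0.5800   0.0375]
  [ 0.2050   0.2300   0.5450]
(I − A)⁻¹ = adj(I−A) / det(I−A) ≈
  [   1.6392     0.3756     0.4553]
  [   0.3073     1.3204     0.0854]
  [   0.4667     0.5236     1.2408]
x = (I − A)⁻¹ d = adj(I−A)·d / det(I−A), with det(I−A) = 0.43925:
  x_C = (0.7200·110 + 0.1650·75 + 0.2000·150) / 0.43925 = 121.575 / 0.43925 ≈ 276.78
  x_E = (0.1350·110 + 0.5800·75 + 0.0375·150) / 0.43925 = 63.975 / 0.43925 ≈ 145.65
  x_P = (0.2050·110 + 0.2300·75 + 0.5450·150) / 0.43925 = 121.55 / 0.43925 ≈ 276.72

x_C = 276.78, x_E = 145.65, x_P = 276.72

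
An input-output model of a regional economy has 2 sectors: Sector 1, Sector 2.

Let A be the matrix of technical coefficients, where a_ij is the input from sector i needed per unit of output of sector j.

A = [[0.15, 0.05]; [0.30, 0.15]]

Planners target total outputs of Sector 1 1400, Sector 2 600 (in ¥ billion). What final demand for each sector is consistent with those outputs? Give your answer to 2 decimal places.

I − A =
  [   0.85    -0.05]
  [  -0.30     0.85]
d = (I − A) x:
  d_1 = (+0.85)·1400 + (-0.05)·600 = 1160.00
  d_2 = (-0.30)·1400 + (+0.85)·600 = 90.00

d_1 = 1160.00, d_2 = 90.00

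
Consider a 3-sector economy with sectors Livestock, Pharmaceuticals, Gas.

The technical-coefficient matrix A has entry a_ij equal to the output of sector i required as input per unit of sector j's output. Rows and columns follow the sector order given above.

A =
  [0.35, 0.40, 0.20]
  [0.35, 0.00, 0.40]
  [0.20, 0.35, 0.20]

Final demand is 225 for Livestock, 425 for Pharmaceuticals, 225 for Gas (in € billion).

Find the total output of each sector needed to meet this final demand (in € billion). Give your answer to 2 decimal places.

I − A =
  [   0.65    -0.40    -0.20]
  [  -0.35     1.00    -0.40]
  [  -0.20    -0.35     0.80]
Cofactors of I−A, C_ij = (−1)^(i+j)·(minor ij) (rows/columns in the sector order above):
  C_11 = (1.00)(0.80) − (-0.40)(-0.35) = 0.6600
  C_12 = −[(-0.35)(0.80) − (-0.40)(-0.20)] = 0.3600
  C_13 = (-0.35)(-0.35) − (1.00)(-0.20) = 0.3225
  C_21 = −[(-0.40)(0.80) − (-0.20)(-0.35)] = 0.3900
  C_22 = (0.65)(0.80) − (-0.20)(-0.20) = 0.4800
  C_23 = −[(0.65)(-0.35) − (-0.40)(-0.20)] = 0.3075
  C_31 = (-0.40)(-0.40) − (-0.20)(1.00) = 0.3600
  C_32 = −[(0.65)(-0.40) − (-0.20)(-0.35)] = 0.3300
  C_33 = (0.65)(1.00) − (-0.40)(-0.35) = 0.5100
det(I−A) = Σ_j (I−A)_1j·C_1j = (0.65)(0.6600) + (-0.40)(0.3600) + (-0.20)(0.3225) = 0.2205
adj(I−A) = Cᵀ =
  [ 0.6600   0.3900   0.3600]
  [ 0.3600   0.4800   0.3300]
  [ 0.3225   0.3075   0.5100]
(I − A)⁻¹ = adj(I−A) / det(I−A) ≈
  [   2.9932     1.7687     1.6327]
  [   1.6327     2.1769     1.4966]
  [   1.4626     1.3946     2.3129]
x = (I − A)⁻¹ d = adj(I−A)·d / det(I−A), with det(I−A) = 0.2205:
  x_L = (0.6600·225 + 0.3900·425 + 0.3600·225) / 0.2205 = 395.25 / 0.2205 ≈ 1792.52
  x_P = (0.3600·225 + 0.4800·425 + 0.3300·225) / 0.2205 = 359.25 / 0.2205 ≈ 1629.25
  x_G = (0.3225·225 + 0.3075·425 + 0.5100·225) / 0.2205 = 318.00 / 0.2205 ≈ 1442.18

x_L = 1792.52, x_P = 1629.25, x_G = 1442.18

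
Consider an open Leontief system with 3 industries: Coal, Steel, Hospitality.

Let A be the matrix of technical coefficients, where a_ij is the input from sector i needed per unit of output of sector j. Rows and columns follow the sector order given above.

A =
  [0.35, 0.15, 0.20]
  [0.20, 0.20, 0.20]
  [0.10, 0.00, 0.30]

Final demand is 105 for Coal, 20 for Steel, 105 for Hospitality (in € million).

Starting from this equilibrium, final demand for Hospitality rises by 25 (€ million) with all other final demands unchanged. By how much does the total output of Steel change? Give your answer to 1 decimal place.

Δx_2 = 13.1

I − A =
  [   0.65    -0.15    -0.20]
  [  -0.20     0.80    -0.20]
  [  -0.10     0.00     0.70]
Cofactors of I−A, C_ij = (−1)^(i+j)·(minor ij) (rows/columns in the sector order above):
  C_11 = (0.80)(0.70) − (-0.20)(0.00) = 0.5600
  C_12 = −[(-0.20)(0.70) − (-0.20)(-0.10)] = 0.1600
  C_13 = (-0.20)(0.00) − (0.80)(-0.10) = 0.0800
  C_21 = −[(-0.15)(0.70) − (-0.20)(0.00)] = 0.1050
  C_22 = (0.65)(0.70) − (-0.20)(-0.10) = 0.4350
  C_23 = −[(0.65)(0.00) − (-0.15)(-0.10)] = 0.0150
  C_31 = (-0.15)(-0.20) − (-0.20)(0.80) = 0.1900
  C_32 = −[(0.65)(-0.20) − (-0.20)(-0.20)] = 0.1700
  C_33 = (0.65)(0.80) − (-0.15)(-0.20) = 0.4900
det(I−A) = Σ_j (I−A)_1j·C_1j = (0.65)(0.5600) + (-0.15)(0.1600) + (-0.20)(0.0800) = 0.3240
adj(I−A) = Cᵀ =
  [ 0.5600   0.1050   0.1900]
  [ 0.1600   0.4350   0.1700]
  [ 0.0800   0.0150   0.4900]
(I − A)⁻¹ = adj(I−A) / det(I−A) ≈
  [   1.7284     0.3241     0.5864]
  [   0.4938     1.3426     0.5247]
  [   0.2469     0.0463     1.5123]
Δx = (I − A)⁻¹ Δd with Δd having +25 in the Hospitality component and 0 elsewhere.
So Δx_2 = L_23 · (+25), where L_23 = adj(I−A)_23 / det(I−A) = 0.1700 / 0.3240.
Δx_2 = 0.1700 × (+25) / 0.3240 = 4.25 / 0.3240 ≈ 13.1.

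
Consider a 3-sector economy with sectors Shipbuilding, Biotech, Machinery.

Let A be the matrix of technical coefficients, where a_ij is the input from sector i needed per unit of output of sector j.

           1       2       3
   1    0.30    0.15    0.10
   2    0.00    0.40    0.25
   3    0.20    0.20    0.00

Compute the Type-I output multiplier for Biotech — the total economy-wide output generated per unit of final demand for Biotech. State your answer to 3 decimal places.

m_2 = 2.791

I − A =
  [   0.70    -0.15    -0.10]
  [   0.00     0.60    -0.25]
  [  -0.20    -0.20     1.00]
Cofactors of I−A, C_ij = (−1)^(i+j)·(minor ij) (rows/columns in the sector order above):
  C_11 = (0.60)(1.00) − (-0.25)(-0.20) = 0.5500
  C_12 = −[(0.00)(1.00) − (-0.25)(-0.20)] = 0.0500
  C_13 = (0.00)(-0.20) − (0.60)(-0.20) = 0.1200
  C_21 = −[(-0.15)(1.00) − (-0.10)(-0.20)] = 0.1700
  C_22 = (0.70)(1.00) − (-0.10)(-0.20) = 0.6800
  C_23 = −[(0.70)(-0.20) − (-0.15)(-0.20)] = 0.1700
  C_31 = (-0.15)(-0.25) − (-0.10)(0.60) = 0.0975
  C_32 = −[(0.70)(-0.25) − (-0.10)(0.00)] = 0.1750
  C_33 = (0.70)(0.60) − (-0.15)(0.00) = 0.4200
det(I−A) = Σ_j (I−A)_1j·C_1j = (0.70)(0.5500) + (-0.15)(0.0500) + (-0.10)(0.1200) = 0.3655
adj(I−A) = Cᵀ =
  [ 0.5500   0.1700   0.0975]
  [ 0.0500   0.6800   0.1750]
  [ 0.1200   0.1700   0.4200]
(I − A)⁻¹ = adj(I−A) / det(I−A) ≈
  [   1.5048     0.4651     0.2668]
  [   0.1368     1.8605     0.4788]
  [   0.3283     0.4651     1.1491]
The output multiplier for sector j is the column-j sum of the Leontief inverse (I − A)⁻¹ = adj(I−A) / det(I−A).
Column 2 of adj(I−A): (0.1700, 0.6800, 0.1700); det(I−A) = 0.3655.
m_2 = (0.1700 + 0.6800 + 0.1700) / 0.3655 = 1.02 / 0.3655 ≈ 2.791.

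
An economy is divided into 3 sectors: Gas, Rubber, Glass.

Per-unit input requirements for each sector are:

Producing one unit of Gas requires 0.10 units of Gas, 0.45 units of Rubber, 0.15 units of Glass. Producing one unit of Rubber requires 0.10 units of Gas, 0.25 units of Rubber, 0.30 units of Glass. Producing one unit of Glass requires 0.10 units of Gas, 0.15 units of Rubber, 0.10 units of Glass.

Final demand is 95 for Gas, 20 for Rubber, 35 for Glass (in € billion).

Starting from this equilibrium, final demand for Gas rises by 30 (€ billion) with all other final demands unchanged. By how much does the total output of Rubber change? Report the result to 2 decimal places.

Δx_2 = 25.68

I − A =
  [   0.90    -0.10    -0.10]
  [  -0.45     0.75    -0.15]
  [  -0.15    -0.30     0.90]
Cofactors of I−A, C_ij = (−1)^(i+j)·(minor ij) (rows/columns in the sector order above):
  C_11 = (0.75)(0.90) − (-0.15)(-0.30) = 0.6300
  C_12 = −[(-0.45)(0.90) − (-0.15)(-0.15)] = 0.4275
  C_13 = (-0.45)(-0.30) − (0.75)(-0.15) = 0.2475
  C_21 = −[(-0.10)(0.90) − (-0.10)(-0.30)] = 0.1200
  C_22 = (0.90)(0.90) − (-0.10)(-0.15) = 0.7950
  C_23 = −[(0.90)(-0.30) − (-0.10)(-0.15)] = 0.2850
  C_31 = (-0.10)(-0.15) − (-0.10)(0.75) = 0.0900
  C_32 = −[(0.90)(-0.15) − (-0.10)(-0.45)] = 0.1800
  C_33 = (0.90)(0.75) − (-0.10)(-0.45) = 0.6300
det(I−A) = Σ_j (I−A)_1j·C_1j = (0.90)(0.6300) + (-0.10)(0.4275) + (-0.10)(0.2475) = 0.4995
adj(I−A) = Cᵀ =
  [ 0.6300   0.1200   0.0900]
  [ 0.4275   0.7950   0.1800]
  [ 0.2475   0.2850   0.6300]
(I − A)⁻¹ = adj(I−A) / det(I−A) ≈
  [   1.2613     0.2402     0.1802]
  [   0.8559     1.5916     0.3604]
  [   0.4955     0.5706     1.2613]
Δx = (I − A)⁻¹ Δd with Δd having +30 in the Gas component and 0 elsewhere.
So Δx_2 = L_21 · (+30), where L_21 = adj(I−A)_21 / det(I−A) = 0.4275 / 0.4995.
Δx_2 = 0.4275 × (+30) / 0.4995 = 12.825 / 0.4995 ≈ 25.68.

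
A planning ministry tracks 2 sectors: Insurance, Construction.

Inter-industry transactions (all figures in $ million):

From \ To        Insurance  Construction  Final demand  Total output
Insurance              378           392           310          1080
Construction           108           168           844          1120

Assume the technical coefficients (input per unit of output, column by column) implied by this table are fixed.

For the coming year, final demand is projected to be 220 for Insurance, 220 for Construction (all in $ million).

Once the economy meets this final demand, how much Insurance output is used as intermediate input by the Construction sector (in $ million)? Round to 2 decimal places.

Technical coefficients a_ij = z_ij / X_j:
  a_II = 378/1080 = 0.35, a_CI = 108/1080 = 0.10
  a_IC = 392/1120 = 0.35, a_CC = 168/1120 = 0.15
I − A =
  [   0.65    -0.35]
  [  -0.10     0.85]
det(I−A) = (0.65)(0.85) − (-0.35)(-0.10) = 0.5175
adj(I−A) = [[0.85, 0.35], [0.10, 0.65]]
(I − A)⁻¹ = adj(I−A) / det(I−A) ≈
  [   1.6425     0.6763]
  [   0.1932     1.2560]
First solve x = (I − A)⁻¹ d = adj(I−A)·d / det(I−A); in particular x_C = (0.10·220 + 0.65·220) / 0.5175 = 165.00 / 0.5175 ≈ 318.8406.
Intermediate flow from I to C: z_IC = a_IC · x_C = 0.35 × 165.00 / 0.5175 = 57.75 / 0.5175 ≈ 111.59.

z_IC = 111.59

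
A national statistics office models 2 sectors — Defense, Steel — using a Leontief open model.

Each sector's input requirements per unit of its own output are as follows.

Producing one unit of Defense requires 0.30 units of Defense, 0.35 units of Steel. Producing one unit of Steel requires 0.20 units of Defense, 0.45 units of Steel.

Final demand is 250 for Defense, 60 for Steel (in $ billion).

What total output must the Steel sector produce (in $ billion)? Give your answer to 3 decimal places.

x_S = 411.111

I − A =
  [   0.70    -0.20]
  [  -0.35     0.55]
det(I−A) = (0.70)(0.55) − (-0.20)(-0.35) = 0.3150
adj(I−A) = [[0.55, 0.20], [0.35, 0.70]]
(I − A)⁻¹ = adj(I−A) / det(I−A) ≈
  [   1.7460     0.6349]
  [   1.1111     2.2222]
x = (I − A)⁻¹ d = adj(I−A)·d / det(I−A), with det(I−A) = 0.3150:
  x_D = (0.55·250 + 0.20·60) / 0.3150 = 149.50 / 0.3150 ≈ 474.603
  x_S = (0.35·250 + 0.70·60) / 0.3150 = 129.50 / 0.3150 ≈ 411.111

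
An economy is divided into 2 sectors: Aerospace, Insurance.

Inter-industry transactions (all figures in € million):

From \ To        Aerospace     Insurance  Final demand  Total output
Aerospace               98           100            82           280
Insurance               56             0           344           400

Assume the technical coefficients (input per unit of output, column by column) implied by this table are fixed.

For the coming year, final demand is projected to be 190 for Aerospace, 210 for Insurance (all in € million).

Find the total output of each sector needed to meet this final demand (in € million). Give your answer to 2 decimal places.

x_1 = 404.17, x_2 = 290.83

Technical coefficients a_ij = z_ij / X_j:
  a_11 = 98/280 = 0.35, a_21 = 56/280 = 0.20
  a_12 = 100/400 = 0.25, a_22 = 0/400 = 0.00
I − A =
  [   0.65    -0.25]
  [  -0.20     1.00]
det(I−A) = (0.65)(1.00) − (-0.25)(-0.20) = 0.6000
adj(I−A) = [[1.00, 0.25], [0.20, 0.65]]
(I − A)⁻¹ = adj(I−A) / det(I−A) ≈
  [   1.6667     0.4167]
  [   0.3333     1.0833]
x = (I − A)⁻¹ d = adj(I−A)·d / det(I−A), with det(I−A) = 0.6000:
  x_1 = (1.00·190 + 0.25·210) / 0.6000 = 242.50 / 0.6000 ≈ 404.17
  x_2 = (0.20·190 + 0.65·210) / 0.6000 = 174.50 / 0.6000 ≈ 290.83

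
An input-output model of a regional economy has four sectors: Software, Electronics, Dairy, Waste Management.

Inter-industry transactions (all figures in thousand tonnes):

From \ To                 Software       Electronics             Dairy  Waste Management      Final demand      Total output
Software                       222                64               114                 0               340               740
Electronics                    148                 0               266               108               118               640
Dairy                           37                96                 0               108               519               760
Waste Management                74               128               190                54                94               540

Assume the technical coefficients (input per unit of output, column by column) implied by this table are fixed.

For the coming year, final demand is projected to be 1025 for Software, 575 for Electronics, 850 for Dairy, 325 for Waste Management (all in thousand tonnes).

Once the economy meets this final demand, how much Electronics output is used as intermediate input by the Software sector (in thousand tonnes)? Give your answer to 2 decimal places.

Technical coefficients a_ij = z_ij / X_j:
  a_SS = 222/740 = 0.30, a_ES = 148/740 = 0.20, a_DS = 37/740 = 0.05, a_WS = 74/740 = 0.10
  a_SE = 64/640 = 0.10, a_EE = 0/640 = 0.00, a_DE = 96/640 = 0.15, a_WE = 128/640 = 0.20
  a_SD = 114/760 = 0.15, a_ED = 266/760 = 0.35, a_DD = 0/760 = 0.00, a_WD = 190/760 = 0.25
  a_SW = 0/540 = 0.00, a_EW = 108/540 = 0.20, a_DW = 108/540 = 0.20, a_WW = 54/540 = 0.10
I − A =
  [   0.70    -0.10    -0.15     0.00]
  [  -0.20     1.00    -0.35    -0.20]
  [  -0.05    -0.15     1.00    -0.20]
  [  -0.10    -0.20    -0.25     0.90]
Compute the cofactors C_ij = (−1)^(i+j)·(3×3 minor ij) of I−A; the adjugate is their transpose:
adj(I−A) = Cᵀ =
  [ 0.74125   0.11125   0.16550   0.06150]
  [ 0.21525   0.58525   0.28550   0.19350]
  [ 0.10100   0.12900   0.58200   0.15800]
  [ 0.15825   0.17825   0.24350   0.62950]
det(I−A) = Σ_j (I−A)_1j·C_1j = (0.70)(0.74125) + (-0.10)(0.21525) + (-0.15)(0.10100) + (0.00)(0.15825) = 0.4822
(I − A)⁻¹ = adj(I−A) / det(I−A) ≈
  [   1.5372     0.2307     0.3432     0.1275]
  [   0.4464     1.2137     0.5921     0.4013]
  [   0.2095     0.2675     1.2070     0.3277]
  [   0.3282     0.3697     0.5050     1.3055]
First solve x = (I − A)⁻¹ d = adj(I−A)·d / det(I−A); in particular x_S = (0.74125·1025 + 0.11125·575 + 0.16550·850 + 0.06150·325) / 0.4822 = 984.4125 / 0.4822 ≈ 2041.5025.
Intermediate flow from E to S: z_ES = a_ES · x_S = 0.20 × 984.4125 / 0.4822 = 196.8825 / 0.4822 ≈ 408.30.

z_ES = 408.30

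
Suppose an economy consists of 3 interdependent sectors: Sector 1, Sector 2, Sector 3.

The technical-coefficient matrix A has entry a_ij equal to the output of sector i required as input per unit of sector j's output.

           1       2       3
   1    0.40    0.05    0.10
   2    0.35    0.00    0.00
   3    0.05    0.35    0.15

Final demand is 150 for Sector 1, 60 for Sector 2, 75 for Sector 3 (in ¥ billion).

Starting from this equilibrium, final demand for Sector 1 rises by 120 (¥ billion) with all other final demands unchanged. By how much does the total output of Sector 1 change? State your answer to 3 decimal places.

I − A =
  [   0.60    -0.05    -0.10]
  [  -0.35     1.00     0.00]
  [  -0.05    -0.35     0.85]
Cofactors of I−A, C_ij = (−1)^(i+j)·(minor ij) (rows/columns in the sector order above):
  C_11 = (1.00)(0.85) − (0.00)(-0.35) = 0.8500
  C_12 = −[(-0.35)(0.85) − (0.00)(-0.05)] = 0.2975
  C_13 = (-0.35)(-0.35) − (1.00)(-0.05) = 0.1725
  C_21 = −[(-0.05)(0.85) − (-0.10)(-0.35)] = 0.0775
  C_22 = (0.60)(0.85) − (-0.10)(-0.05) = 0.5050
  C_23 = −[(0.60)(-0.35) − (-0.05)(-0.05)] = 0.2125
  C_31 = (-0.05)(0.00) − (-0.10)(1.00) = 0.1000
  C_32 = −[(0.60)(0.00) − (-0.10)(-0.35)] = 0.0350
  C_33 = (0.60)(1.00) − (-0.05)(-0.35) = 0.5825
det(I−A) = Σ_j (I−A)_1j·C_1j = (0.60)(0.8500) + (-0.05)(0.2975) + (-0.10)(0.1725) = 0.477875
adj(I−A) = Cᵀ =
  [ 0.8500   0.0775   0.1000]
  [ 0.2975   0.5050   0.0350]
  [ 0.1725   0.2125   0.5825]
(I − A)⁻¹ = adj(I−A) / det(I−A) ≈
  [   1.7787     0.1622     0.2093]
  [   0.6225     1.0568     0.0732]
  [   0.3610     0.4447     1.2189]
Δx = (I − A)⁻¹ Δd with Δd having +120 in the Sector 1 component and 0 elsewhere.
So Δx_1 = L_11 · (+120), where L_11 = adj(I−A)_11 / det(I−A) = 0.8500 / 0.477875.
Δx_1 = 0.8500 × (+120) / 0.477875 = 102.00 / 0.477875 ≈ 213.445.

Δx_1 = 213.445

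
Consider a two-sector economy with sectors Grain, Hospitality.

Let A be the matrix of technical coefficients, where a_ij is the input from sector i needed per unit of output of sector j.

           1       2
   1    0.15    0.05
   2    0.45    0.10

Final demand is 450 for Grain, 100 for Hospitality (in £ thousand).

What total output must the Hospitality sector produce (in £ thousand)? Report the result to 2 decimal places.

x_2 = 387.21

I − A =
  [   0.85    -0.05]
  [  -0.45     0.90]
det(I−A) = (0.85)(0.90) − (-0.05)(-0.45) = 0.7425
adj(I−A) = [[0.90, 0.05], [0.45, 0.85]]
(I − A)⁻¹ = adj(I−A) / det(I−A) ≈
  [   1.2121     0.0673]
  [   0.6061     1.1448]
x = (I − A)⁻¹ d = adj(I−A)·d / det(I−A), with det(I−A) = 0.7425:
  x_1 = (0.90·450 + 0.05·100) / 0.7425 = 410.00 / 0.7425 ≈ 552.19
  x_2 = (0.45·450 + 0.85·100) / 0.7425 = 287.50 / 0.7425 ≈ 387.21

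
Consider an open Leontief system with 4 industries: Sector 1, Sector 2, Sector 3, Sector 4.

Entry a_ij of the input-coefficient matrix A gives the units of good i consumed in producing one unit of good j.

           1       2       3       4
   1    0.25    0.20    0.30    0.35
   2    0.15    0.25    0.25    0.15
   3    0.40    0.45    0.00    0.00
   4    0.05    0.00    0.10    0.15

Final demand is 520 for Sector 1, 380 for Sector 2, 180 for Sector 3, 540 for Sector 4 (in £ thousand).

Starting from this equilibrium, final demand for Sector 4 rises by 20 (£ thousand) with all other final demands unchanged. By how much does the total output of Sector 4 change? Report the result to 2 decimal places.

Δx_4 = 26.78

I − A =
  [   0.75    -0.20    -0.30    -0.35]
  [  -0.15     0.75    -0.25    -0.15]
  [  -0.40    -0.45     1.00     0.00]
  [  -0.05     0.00    -0.10     0.85]
Compute the cofactors C_ij = (−1)^(i+j)·(3×3 minor ij) of I−A; the adjugate is their transpose:
adj(I−A) = Cᵀ =
  [ 0.535125   0.300500   0.263000   0.273375]
  [ 0.226000   0.504000   0.212000   0.182000]
  [ 0.315750   0.347000   0.438000   0.191250]
  [ 0.068625   0.058500   0.067000   0.317875]
det(I−A) = Σ_j (I−A)_1j·C_1j = (0.75)(0.535125) + (-0.20)(0.226000) + (-0.30)(0.315750) + (-0.35)(0.068625) = 0.2374
(I − A)⁻¹ = adj(I−A) / det(I−A) ≈
  [   2.2541     1.2658     1.1078     1.1515]
  [   0.9520     2.1230     0.8930     0.7666]
  [   1.3300     1.4617     1.8450     0.8056]
  [   0.2891     0.2464     0.2822     1.3390]
Δx = (I − A)⁻¹ Δd with Δd having +20 in the Sector 4 component and 0 elsewhere.
So Δx_4 = L_44 · (+20), where L_44 = adj(I−A)_44 / det(I−A) = 0.317875 / 0.2374.
Δx_4 = 0.317875 × (+20) / 0.2374 = 6.3575 / 0.2374 ≈ 26.78.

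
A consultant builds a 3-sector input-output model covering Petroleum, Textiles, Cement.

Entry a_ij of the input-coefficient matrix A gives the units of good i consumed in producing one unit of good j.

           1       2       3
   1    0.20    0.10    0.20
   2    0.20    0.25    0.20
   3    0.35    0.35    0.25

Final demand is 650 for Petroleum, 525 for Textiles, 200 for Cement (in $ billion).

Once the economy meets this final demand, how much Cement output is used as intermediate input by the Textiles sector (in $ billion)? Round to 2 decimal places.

I − A =
  [   0.80    -0.10    -0.20]
  [  -0.20     0.75    -0.20]
  [  -0.35    -0.35     0.75]
Cofactors of I−A, C_ij = (−1)^(i+j)·(minor ij) (rows/columns in the sector order above):
  C_11 = (0.75)(0.75) − (-0.20)(-0.35) = 0.4925
  C_12 = −[(-0.20)(0.75) − (-0.20)(-0.35)] = 0.2200
  C_13 = (-0.20)(-0.35) − (0.75)(-0.35) = 0.3325
  C_21 = −[(-0.10)(0.75) − (-0.20)(-0.35)] = 0.1450
  C_22 = (0.80)(0.75) − (-0.20)(-0.35) = 0.5300
  C_23 = −[(0.80)(-0.35) − (-0.10)(-0.35)] = 0.3150
  C_31 = (-0.10)(-0.20) − (-0.20)(0.75) = 0.1700
  C_32 = −[(0.80)(-0.20) − (-0.20)(-0.20)] = 0.2000
  C_33 = (0.80)(0.75) − (-0.10)(-0.20) = 0.5800
det(I−A) = Σ_j (I−A)_1j·C_1j = (0.80)(0.4925) + (-0.10)(0.2200) + (-0.20)(0.3325) = 0.3055
adj(I−A) = Cᵀ =
  [ 0.4925   0.1450   0.1700]
  [ 0.2200   0.5300   0.2000]
  [ 0.3325   0.3150   0.5800]
(I − A)⁻¹ = adj(I−A) / det(I−A) ≈
  [   1.6121     0.4746     0.5565]
  [   0.7201     1.7349     0.6547]
  [   1.0884     1.0311     1.8985]
First solve x = (I − A)⁻¹ d = adj(I−A)·d / det(I−A); in particular x_2 = (0.2200·650 + 0.5300·525 + 0.2000·200) / 0.3055 = 461.25 / 0.3055 ≈ 1509.8200.
Intermediate flow from 3 to 2: z_32 = a_32 · x_2 = 0.35 × 461.25 / 0.3055 = 161.4375 / 0.3055 ≈ 528.44.

z_32 = 528.44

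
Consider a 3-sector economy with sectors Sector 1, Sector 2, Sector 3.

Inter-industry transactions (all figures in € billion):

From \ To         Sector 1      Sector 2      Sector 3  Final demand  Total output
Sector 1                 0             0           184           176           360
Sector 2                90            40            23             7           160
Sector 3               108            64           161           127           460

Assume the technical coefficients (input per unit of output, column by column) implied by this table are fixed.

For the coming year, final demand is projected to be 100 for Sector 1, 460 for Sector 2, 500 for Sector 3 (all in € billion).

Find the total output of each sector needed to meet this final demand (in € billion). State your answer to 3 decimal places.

Technical coefficients a_ij = z_ij / X_j:
  a_11 = 0/360 = 0.00, a_21 = 90/360 = 0.25, a_31 = 108/360 = 0.30
  a_12 = 0/160 = 0.00, a_22 = 40/160 = 0.25, a_32 = 64/160 = 0.40
  a_13 = 184/460 = 0.40, a_23 = 23/460 = 0.05, a_33 = 161/460 = 0.35
I − A =
  [   1.00     0.00    -0.40]
  [  -0.25     0.75    -0.05]
  [  -0.30    -0.40     0.65]
Cofactors of I−A, C_ij = (−1)^(i+j)·(minor ij) (rows/columns in the sector order above):
  C_11 = (0.75)(0.65) − (-0.05)(-0.40) = 0.4675
  C_12 = −[(-0.25)(0.65) − (-0.05)(-0.30)] = 0.1775
  C_13 = (-0.25)(-0.40) − (0.75)(-0.30) = 0.3250
  C_21 = −[(0.00)(0.65) − (-0.40)(-0.40)] = 0.1600
  C_22 = (1.00)(0.65) − (-0.40)(-0.30) = 0.5300
  C_23 = −[(1.00)(-0.40) − (0.00)(-0.30)] = 0.4000
  C_31 = (0.00)(-0.05) − (-0.40)(0.75) = 0.3000
  C_32 = −[(1.00)(-0.05) − (-0.40)(-0.25)] = 0.1500
  C_33 = (1.00)(0.75) − (0.00)(-0.25) = 0.7500
det(I−A) = Σ_j (I−A)_1j·C_1j = (1.00)(0.4675) + (0.00)(0.1775) + (-0.40)(0.3250) = 0.3375
adj(I−A) = Cᵀ =
  [ 0.4675   0.1600   0.3000]
  [ 0.1775   0.5300   0.1500]
  [ 0.3250   0.4000   0.7500]
(I − A)⁻¹ = adj(I−A) / det(I−A) ≈
  [   1.3852     0.4741     0.8889]
  [   0.5259     1.5704     0.4444]
  [   0.9630     1.1852     2.2222]
x = (I − A)⁻¹ d = adj(I−A)·d / det(I−A), with det(I−A) = 0.3375:
  x_1 = (0.4675·100 + 0.1600·460 + 0.3000·500) / 0.3375 = 270.35 / 0.3375 ≈ 801.037
  x_2 = (0.1775·100 + 0.5300·460 + 0.1500·500) / 0.3375 = 336.55 / 0.3375 ≈ 997.185
  x_3 = (0.3250·100 + 0.4000·460 + 0.7500·500) / 0.3375 = 591.50 / 0.3375 ≈ 1752.593

x_1 = 801.037, x_2 = 997.185, x_3 = 1752.593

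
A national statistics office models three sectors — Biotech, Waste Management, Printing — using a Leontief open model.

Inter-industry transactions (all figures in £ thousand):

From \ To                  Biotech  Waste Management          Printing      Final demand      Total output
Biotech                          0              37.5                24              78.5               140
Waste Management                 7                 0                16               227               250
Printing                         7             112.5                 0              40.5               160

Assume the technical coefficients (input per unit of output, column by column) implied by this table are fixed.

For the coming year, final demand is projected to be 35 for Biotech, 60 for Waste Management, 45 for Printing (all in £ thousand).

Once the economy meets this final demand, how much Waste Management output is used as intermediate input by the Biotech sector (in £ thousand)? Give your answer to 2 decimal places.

z_WB = 2.88

Technical coefficients a_ij = z_ij / X_j:
  a_BB = 0/140 = 0.00, a_WB = 7/140 = 0.05, a_PB = 7/140 = 0.05
  a_BW = 37.5/250 = 0.15, a_WW = 0/250 = 0.00, a_PW = 112.5/250 = 0.45
  a_BP = 24/160 = 0.15, a_WP = 16/160 = 0.10, a_PP = 0/160 = 0.00
I − A =
  [   1.00    -0.15    -0.15]
  [  -0.05     1.00    -0.10]
  [  -0.05    -0.45     1.00]
Cofactors of I−A, C_ij = (−1)^(i+j)·(minor ij) (rows/columns in the sector order above):
  C_11 = (1.00)(1.00) − (-0.10)(-0.45) = 0.9550
  C_12 = −[(-0.05)(1.00) − (-0.10)(-0.05)] = 0.0550
  C_13 = (-0.05)(-0.45) − (1.00)(-0.05) = 0.0725
  C_21 = −[(-0.15)(1.00) − (-0.15)(-0.45)] = 0.2175
  C_22 = (1.00)(1.00) − (-0.15)(-0.05) = 0.9925
  C_23 = −[(1.00)(-0.45) − (-0.15)(-0.05)] = 0.4575
  C_31 = (-0.15)(-0.10) − (-0.15)(1.00) = 0.1650
  C_32 = −[(1.00)(-0.10) − (-0.15)(-0.05)] = 0.1075
  C_33 = (1.00)(1.00) − (-0.15)(-0.05) = 0.9925
det(I−A) = Σ_j (I−A)_1j·C_1j = (1.00)(0.9550) + (-0.15)(0.0550) + (-0.15)(0.0725) = 0.935875
adj(I−A) = Cᵀ =
  [ 0.9550   0.2175   0.1650]
  [ 0.0550   0.9925   0.1075]
  [ 0.0725   0.4575   0.9925]
(I − A)⁻¹ = adj(I−A) / det(I−A) ≈
  [   1.0204     0.2324     0.1763]
  [   0.0588     1.0605     0.1149]
  [   0.0775     0.4888     1.0605]
First solve x = (I − A)⁻¹ d = adj(I−A)·d / det(I−A); in particular x_B = (0.9550·35 + 0.2175·60 + 0.1650·45) / 0.935875 = 53.90 / 0.935875 ≈ 57.5932.
Intermediate flow from W to B: z_WB = a_WB · x_B = 0.05 × 53.90 / 0.935875 = 2.695 / 0.935875 ≈ 2.88.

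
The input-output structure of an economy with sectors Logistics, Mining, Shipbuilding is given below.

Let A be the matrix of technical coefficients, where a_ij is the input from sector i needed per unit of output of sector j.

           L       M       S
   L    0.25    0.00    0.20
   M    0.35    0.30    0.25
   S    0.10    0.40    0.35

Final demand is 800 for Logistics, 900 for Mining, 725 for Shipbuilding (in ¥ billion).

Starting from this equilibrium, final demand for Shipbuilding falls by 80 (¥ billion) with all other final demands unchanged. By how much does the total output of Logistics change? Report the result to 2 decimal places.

I − A =
  [   0.75     0.00    -0.20]
  [  -0.35     0.70    -0.25]
  [  -0.10    -0.40     0.65]
Cofactors of I−A, C_ij = (−1)^(i+j)·(minor ij) (rows/columns in the sector order above):
  C_11 = (0.70)(0.65) − (-0.25)(-0.40) = 0.3550
  C_12 = −[(-0.35)(0.65) − (-0.25)(-0.10)] = 0.2525
  C_13 = (-0.35)(-0.40) − (0.70)(-0.10) = 0.2100
  C_21 = −[(0.00)(0.65) − (-0.20)(-0.40)] = 0.0800
  C_22 = (0.75)(0.65) − (-0.20)(-0.10) = 0.4675
  C_23 = −[(0.75)(-0.40) − (0.00)(-0.10)] = 0.3000
  C_31 = (0.00)(-0.25) − (-0.20)(0.70) = 0.1400
  C_32 = −[(0.75)(-0.25) − (-0.20)(-0.35)] = 0.2575
  C_33 = (0.75)(0.70) − (0.00)(-0.35) = 0.5250
det(I−A) = Σ_j (I−A)_1j·C_1j = (0.75)(0.3550) + (0.00)(0.2525) + (-0.20)(0.2100) = 0.22425
adj(I−A) = Cᵀ =
  [ 0.3550   0.0800   0.1400]
  [ 0.2525   0.4675   0.2575]
  [ 0.2100   0.3000   0.5250]
(I − A)⁻¹ = adj(I−A) / det(I−A) ≈
  [   1.5831     0.3567     0.6243]
  [   1.1260     2.0847     1.1483]
  [   0.9365     1.3378     2.3411]
Δx = (I − A)⁻¹ Δd with Δd having -80 in the Shipbuilding component and 0 elsewhere.
So Δx_L = L_LS · (-80), where L_LS = adj(I−A)_LS / det(I−A) = 0.1400 / 0.22425.
Δx_L = 0.1400 × (-80) / 0.22425 = -11.20 / 0.22425 ≈ -49.94.

Δx_L = -49.94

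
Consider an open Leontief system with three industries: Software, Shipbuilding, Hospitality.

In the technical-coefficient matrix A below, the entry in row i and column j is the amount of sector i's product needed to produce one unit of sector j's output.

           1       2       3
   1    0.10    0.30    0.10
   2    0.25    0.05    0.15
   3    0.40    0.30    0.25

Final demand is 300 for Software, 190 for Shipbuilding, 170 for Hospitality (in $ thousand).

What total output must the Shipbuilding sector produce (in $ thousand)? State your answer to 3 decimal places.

I − A =
  [   0.90    -0.30    -0.10]
  [  -0.25     0.95    -0.15]
  [  -0.40    -0.30     0.75]
Cofactors of I−A, C_ij = (−1)^(i+j)·(minor ij) (rows/columns in the sector order above):
  C_11 = (0.95)(0.75) − (-0.15)(-0.30) = 0.6675
  C_12 = −[(-0.25)(0.75) − (-0.15)(-0.40)] = 0.2475
  C_13 = (-0.25)(-0.30) − (0.95)(-0.40) = 0.4550
  C_21 = −[(-0.30)(0.75) − (-0.10)(-0.30)] = 0.2550
  C_22 = (0.90)(0.75) − (-0.10)(-0.40) = 0.6350
  C_23 = −[(0.90)(-0.30) − (-0.30)(-0.40)] = 0.3900
  C_31 = (-0.30)(-0.15) − (-0.10)(0.95) = 0.1400
  C_32 = −[(0.90)(-0.15) − (-0.10)(-0.25)] = 0.1600
  C_33 = (0.90)(0.95) − (-0.30)(-0.25) = 0.7800
det(I−A) = Σ_j (I−A)_1j·C_1j = (0.90)(0.6675) + (-0.30)(0.2475) + (-0.10)(0.4550) = 0.4810
adj(I−A) = Cᵀ =
  [ 0.6675   0.2550   0.1400]
  [ 0.2475   0.6350   0.1600]
  [ 0.4550   0.3900   0.7800]
(I − A)⁻¹ = adj(I−A) / det(I−A) ≈
  [   1.3877     0.5301     0.2911]
  [   0.5146     1.3202     0.3326]
  [   0.9459     0.8108     1.6216]
x = (I − A)⁻¹ d = adj(I−A)·d / det(I−A), with det(I−A) = 0.4810:
  x_1 = (0.6675·300 + 0.2550·190 + 0.1400·170) / 0.4810 = 272.50 / 0.4810 ≈ 566.528
  x_2 = (0.2475·300 + 0.6350·190 + 0.1600·170) / 0.4810 = 222.10 / 0.4810 ≈ 461.746
  x_3 = (0.4550·300 + 0.3900·190 + 0.7800·170) / 0.4810 = 343.20 / 0.4810 ≈ 713.514

x_2 = 461.746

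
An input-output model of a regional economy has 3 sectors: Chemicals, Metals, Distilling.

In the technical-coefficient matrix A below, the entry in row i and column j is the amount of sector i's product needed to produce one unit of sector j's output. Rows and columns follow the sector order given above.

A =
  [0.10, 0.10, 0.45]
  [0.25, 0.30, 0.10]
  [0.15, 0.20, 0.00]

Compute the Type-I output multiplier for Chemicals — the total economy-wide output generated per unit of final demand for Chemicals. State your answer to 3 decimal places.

m_1 = 2.133

I − A =
  [   0.90    -0.10    -0.45]
  [  -0.25     0.70    -0.10]
  [  -0.15    -0.20     1.00]
Cofactors of I−A, C_ij = (−1)^(i+j)·(minor ij) (rows/columns in the sector order above):
  C_11 = (0.70)(1.00) − (-0.10)(-0.20) = 0.6800
  C_12 = −[(-0.25)(1.00) − (-0.10)(-0.15)] = 0.2650
  C_13 = (-0.25)(-0.20) − (0.70)(-0.15) = 0.1550
  C_21 = −[(-0.10)(1.00) − (-0.45)(-0.20)] = 0.1900
  C_22 = (0.90)(1.00) − (-0.45)(-0.15) = 0.8325
  C_23 = −[(0.90)(-0.20) − (-0.10)(-0.15)] = 0.1950
  C_31 = (-0.10)(-0.10) − (-0.45)(0.70) = 0.3250
  C_32 = −[(0.90)(-0.10) − (-0.45)(-0.25)] = 0.2025
  C_33 = (0.90)(0.70) − (-0.10)(-0.25) = 0.6050
det(I−A) = Σ_j (I−A)_1j·C_1j = (0.90)(0.6800) + (-0.10)(0.2650) + (-0.45)(0.1550) = 0.51575
adj(I−A) = Cᵀ =
  [ 0.6800   0.1900   0.3250]
  [ 0.2650   0.8325   0.2025]
  [ 0.1550   0.1950   0.6050]
(I − A)⁻¹ = adj(I−A) / det(I−A) ≈
  [   1.3185     0.3684     0.6302]
  [   0.5138     1.6142     0.3926]
  [   0.3005     0.3781     1.1730]
The output multiplier for sector j is the column-j sum of the Leontief inverse (I − A)⁻¹ = adj(I−A) / det(I−A).
Column 1 of adj(I−A): (0.6800, 0.2650, 0.1550); det(I−A) = 0.51575.
m_1 = (0.6800 + 0.2650 + 0.1550) / 0.51575 = 1.10 / 0.51575 ≈ 2.133.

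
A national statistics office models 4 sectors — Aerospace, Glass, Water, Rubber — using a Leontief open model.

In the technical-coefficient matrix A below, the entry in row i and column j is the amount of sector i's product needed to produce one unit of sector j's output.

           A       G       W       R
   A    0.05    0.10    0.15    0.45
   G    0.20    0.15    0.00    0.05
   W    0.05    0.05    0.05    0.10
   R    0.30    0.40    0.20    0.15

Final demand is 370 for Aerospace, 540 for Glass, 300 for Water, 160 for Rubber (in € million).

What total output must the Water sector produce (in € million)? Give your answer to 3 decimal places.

I − A =
  [   0.95    -0.10    -0.15    -0.45]
  [  -0.20     0.85     0.00    -0.05]
  [  -0.05    -0.05     0.95    -0.10]
  [  -0.30    -0.40    -0.20     0.85]
Compute the cofactors C_ij = (−1)^(i+j)·(3×3 minor ij) of I−A; the adjugate is their transpose:
adj(I−A) = Cᵀ =
  [ 0.649875   0.266625   0.182875   0.381250]
  [ 0.172250   0.604500   0.055250   0.133250]
  [ 0.077875   0.087875   0.498125   0.105000]
  [ 0.328750   0.399250   0.207750   0.740250]
det(I−A) = Σ_j (I−A)_1j·C_1j = (0.95)(0.649875) + (-0.10)(0.172250) + (-0.15)(0.077875) + (-0.45)(0.328750) = 0.4405375
(I − A)⁻¹ = adj(I−A) / det(I−A) ≈
  [   1.4752     0.6052     0.4151     0.8654]
  [   0.3910     1.3722     0.1254     0.3025]
  [   0.1768     0.1995     1.1307     0.2383]
  [   0.7462     0.9063     0.4716     1.6803]
x = (I − A)⁻¹ d = adj(I−A)·d / det(I−A), with det(I−A) = 0.4405375:
  x_A = (0.649875·370 + 0.266625·540 + 0.182875·300 + 0.381250·160) / 0.4405375 = 500.29375 / 0.4405375 ≈ 1135.644
  x_G = (0.172250·370 + 0.604500·540 + 0.055250·300 + 0.133250·160) / 0.4405375 = 428.0575 / 0.4405375 ≈ 971.671
  x_W = (0.077875·370 + 0.087875·540 + 0.498125·300 + 0.105000·160) / 0.4405375 = 242.50375 / 0.4405375 ≈ 550.472
  x_R = (0.328750·370 + 0.399250·540 + 0.207750·300 + 0.740250·160) / 0.4405375 = 517.9975 / 0.4405375 ≈ 1175.831

x_W = 550.472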